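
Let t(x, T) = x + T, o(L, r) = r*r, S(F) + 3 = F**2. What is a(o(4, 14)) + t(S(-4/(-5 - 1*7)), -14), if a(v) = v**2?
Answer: 345592/9 ≈ 38399.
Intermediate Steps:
S(F) = -3 + F**2
o(L, r) = r**2
t(x, T) = T + x
a(o(4, 14)) + t(S(-4/(-5 - 1*7)), -14) = (14**2)**2 + (-14 + (-3 + (-4/(-5 - 1*7))**2)) = 196**2 + (-14 + (-3 + (-4/(-5 - 7))**2)) = 38416 + (-14 + (-3 + (-4/(-12))**2)) = 38416 + (-14 + (-3 + (-4*(-1/12))**2)) = 38416 + (-14 + (-3 + (1/3)**2)) = 38416 + (-14 + (-3 + 1/9)) = 38416 + (-14 - 26/9) = 38416 - 152/9 = 345592/9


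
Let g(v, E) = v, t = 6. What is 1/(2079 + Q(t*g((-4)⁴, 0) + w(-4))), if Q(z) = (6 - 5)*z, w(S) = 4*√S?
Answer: 3615/13068289 - 8*I/13068289 ≈ 0.00027662 - 6.1217e-7*I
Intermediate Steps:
Q(z) = z (Q(z) = 1*z = z)
1/(2079 + Q(t*g((-4)⁴, 0) + w(-4))) = 1/(2079 + (6*(-4)⁴ + 4*√(-4))) = 1/(2079 + (6*256 + 4*(2*I))) = 1/(2079 + (1536 + 8*I)) = 1/(3615 + 8*I) = (3615 - 8*I)/13068289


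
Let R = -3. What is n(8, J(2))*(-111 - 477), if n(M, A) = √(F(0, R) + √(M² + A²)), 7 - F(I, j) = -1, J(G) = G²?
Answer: -1176*√(2 + √5) ≈ -2420.4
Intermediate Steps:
F(I, j) = 8 (F(I, j) = 7 - 1*(-1) = 7 + 1 = 8)
n(M, A) = √(8 + √(A² + M²)) (n(M, A) = √(8 + √(M² + A²)) = √(8 + √(A² + M²)))
n(8, J(2))*(-111 - 477) = √(8 + √((2²)² + 8²))*(-111 - 477) = √(8 + √(4² + 64))*(-588) = √(8 + √(16 + 64))*(-588) = √(8 + √80)*(-588) = √(8 + 4*√5)*(-588) = -588*√(8 + 4*√5)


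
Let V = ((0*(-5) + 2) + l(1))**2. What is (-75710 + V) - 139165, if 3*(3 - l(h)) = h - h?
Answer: -214850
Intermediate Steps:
l(h) = 3 (l(h) = 3 - (h - h)/3 = 3 - 1/3*0 = 3 + 0 = 3)
V = 25 (V = ((0*(-5) + 2) + 3)**2 = ((0 + 2) + 3)**2 = (2 + 3)**2 = 5**2 = 25)
(-75710 + V) - 139165 = (-75710 + 25) - 139165 = -75685 - 139165 = -214850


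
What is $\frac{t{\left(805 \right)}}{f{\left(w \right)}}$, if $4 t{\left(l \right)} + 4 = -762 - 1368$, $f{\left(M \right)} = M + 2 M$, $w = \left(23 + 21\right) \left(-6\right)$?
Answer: $\frac{97}{144} \approx 0.67361$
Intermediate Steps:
$w = -264$ ($w = 44 \left(-6\right) = -264$)
$f{\left(M \right)} = 3 M$
$t{\left(l \right)} = - \frac{1067}{2}$ ($t{\left(l \right)} = -1 + \frac{-762 - 1368}{4} = -1 + \frac{1}{4} \left(-2130\right) = -1 - \frac{1065}{2} = - \frac{1067}{2}$)
$\frac{t{\left(805 \right)}}{f{\left(w \right)}} = - \frac{1067}{2 \cdot 3 \left(-264\right)} = - \frac{1067}{2 \left(-792\right)} = \left(- \frac{1067}{2}\right) \left(- \frac{1}{792}\right) = \frac{97}{144}$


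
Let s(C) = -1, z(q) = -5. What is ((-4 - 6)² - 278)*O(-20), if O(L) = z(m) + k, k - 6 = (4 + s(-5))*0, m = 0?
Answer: -178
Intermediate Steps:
k = 6 (k = 6 + (4 - 1)*0 = 6 + 3*0 = 6 + 0 = 6)
O(L) = 1 (O(L) = -5 + 6 = 1)
((-4 - 6)² - 278)*O(-20) = ((-4 - 6)² - 278)*1 = ((-10)² - 278)*1 = (100 - 278)*1 = -178*1 = -178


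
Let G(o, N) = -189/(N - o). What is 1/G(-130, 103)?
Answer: -233/189 ≈ -1.2328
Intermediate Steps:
1/G(-130, 103) = 1/(189/(-130 - 1*103)) = 1/(189/(-130 - 103)) = 1/(189/(-233)) = 1/(189*(-1/233)) = 1/(-189/233) = -233/189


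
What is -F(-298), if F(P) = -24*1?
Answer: 24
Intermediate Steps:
F(P) = -24
-F(-298) = -1*(-24) = 24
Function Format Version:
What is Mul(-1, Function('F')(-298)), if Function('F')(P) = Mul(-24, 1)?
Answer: 24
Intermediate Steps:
Function('F')(P) = -24
Mul(-1, Function('F')(-298)) = Mul(-1, -24) = 24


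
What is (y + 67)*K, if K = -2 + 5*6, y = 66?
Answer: 3724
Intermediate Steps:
K = 28 (K = -2 + 30 = 28)
(y + 67)*K = (66 + 67)*28 = 133*28 = 3724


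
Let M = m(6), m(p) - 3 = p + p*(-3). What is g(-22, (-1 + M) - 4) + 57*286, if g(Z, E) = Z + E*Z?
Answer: 16588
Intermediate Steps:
m(p) = 3 - 2*p (m(p) = 3 + (p + p*(-3)) = 3 + (p - 3*p) = 3 - 2*p)
M = -9 (M = 3 - 2*6 = 3 - 12 = -9)
g(-22, (-1 + M) - 4) + 57*286 = -22*(1 + ((-1 - 9) - 4)) + 57*286 = -22*(1 + (-10 - 4)) + 16302 = -22*(1 - 14) + 16302 = -22*(-13) + 16302 = 286 + 16302 = 16588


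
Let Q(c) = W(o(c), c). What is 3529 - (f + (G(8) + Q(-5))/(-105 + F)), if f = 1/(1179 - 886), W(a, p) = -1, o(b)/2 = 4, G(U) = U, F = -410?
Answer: 532509991/150895 ≈ 3529.0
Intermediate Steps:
o(b) = 8 (o(b) = 2*4 = 8)
Q(c) = -1
f = 1/293 ≈ 0.0034130
3529 - (f + (G(8) + Q(-5))/(-105 + F)) = 3529 - (1/293 + (8 - 1)/(-105 - 410)) = 3529 - (1/293 + 7/(-515)) = 3529 - (1/293 + 7*(-1/515)) = 3529 - (1/293 - 7/515) = 3529 - 1*(-1536/150895) = 3529 + 1536/150895 = 532509991/150895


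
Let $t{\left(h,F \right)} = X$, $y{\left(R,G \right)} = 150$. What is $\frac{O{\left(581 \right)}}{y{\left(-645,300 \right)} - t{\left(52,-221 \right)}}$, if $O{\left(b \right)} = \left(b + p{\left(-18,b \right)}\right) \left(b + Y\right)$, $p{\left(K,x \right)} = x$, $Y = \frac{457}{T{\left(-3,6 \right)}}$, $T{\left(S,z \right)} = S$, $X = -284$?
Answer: $\frac{106738}{93} \approx 1147.7$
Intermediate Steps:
$t{\left(h,F \right)} = -284$
$Y = - \frac{457}{3}$ ($Y = \frac{457}{-3} = 457 \left(- \frac{1}{3}\right) = - \frac{457}{3} \approx -152.33$)
$O{\left(b \right)} = 2 b \left(- \frac{457}{3} + b\right)$ ($O{\left(b \right)} = \left(b + b\right) \left(b - \frac{457}{3}\right) = 2 b \left(- \frac{457}{3} + b\right)$)
$\frac{O{\left(581 \right)}}{y{\left(-645,300 \right)} - t{\left(52,-221 \right)}} = \frac{\frac{2}{3} \cdot 581 \left(-457 + 3 \cdot 581\right)}{150 - -284} = \frac{\frac{2}{3} \cdot 581 \left(-457 + 1743\right)}{150 + 284} = \frac{\frac{2}{3} \cdot 581 \cdot 1286}{434} = \frac{1494332}{3} \cdot \frac{1}{434} = \frac{106738}{93}$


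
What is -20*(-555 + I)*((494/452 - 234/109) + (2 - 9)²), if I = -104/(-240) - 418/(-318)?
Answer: 19603468235/36951 ≈ 5.3053e+5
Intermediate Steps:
I = 2779/1590 (I = -104*(-1/240) - 418*(-1/318) = 13/30 + 209/159 = 2779/1590 ≈ 1.7478)
-20*(-555 + I)*((494/452 - 234/109) + (2 - 9)²) = -20*(-555 + 2779/1590)*((494/452 - 234/109) + (2 - 9)²) = -(-1759342)*((494*(1/452) - 234*1/109) + (-7)²)/159 = -(-1759342)*((247/226 - 234/109) + 49)/159 = -(-1759342)*(-25961/24634 + 49)/159 = -(-1759342)*1181105/(159*24634) = -20*(-3920693647/147804) = 19603468235/36951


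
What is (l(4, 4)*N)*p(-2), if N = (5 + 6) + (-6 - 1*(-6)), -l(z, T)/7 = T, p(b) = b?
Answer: 616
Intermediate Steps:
l(z, T) = -7*T
N = 11 (N = 11 + (-6 + 6) = 11 + 0 = 11)
(l(4, 4)*N)*p(-2) = (-7*4*11)*(-2) = -28*11*(-2) = -308*(-2) = 616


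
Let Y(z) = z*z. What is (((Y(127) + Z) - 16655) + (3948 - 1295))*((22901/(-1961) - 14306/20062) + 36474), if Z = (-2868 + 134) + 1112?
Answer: 362200485404850/19670791 ≈ 1.8413e+7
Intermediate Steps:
Z = -1622 (Z = -2734 + 1112 = -1622)
Y(z) = z²
(((Y(127) + Z) - 16655) + (3948 - 1295))*((22901/(-1961) - 14306/20062) + 36474) = (((127² - 1622) - 16655) + (3948 - 1295))*((22901/(-1961) - 14306/20062) + 36474) = (((16129 - 1622) - 16655) + 2653)*((22901*(-1/1961) - 14306*1/20062) + 36474) = ((14507 - 16655) + 2653)*((-22901/1961 - 7153/10031) + 36474) = (-2148 + 2653)*(-243746964/19670791 + 36474) = 505*(717228683970/19670791) = 362200485404850/19670791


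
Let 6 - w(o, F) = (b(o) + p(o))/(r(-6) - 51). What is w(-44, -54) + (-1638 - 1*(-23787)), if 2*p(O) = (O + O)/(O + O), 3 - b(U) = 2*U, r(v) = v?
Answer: 841951/38 ≈ 22157.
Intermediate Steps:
b(U) = 3 - 2*U
p(O) = ½ (p(O) = ((O + O)/(O + O))/2 = ((2*O)/((2*O)))/2 = ((2*O)*(1/(2*O)))/2 = (½)*1 = ½)
w(o, F) = 691/114 - 2*o/57 (w(o, F) = 6 - ((3 - 2*o) + ½)/(-6 - 51) = 6 - (7/2 - 2*o)/(-57) = 6 - (7/2 - 2*o)*(-1)/57 = 6 - (-7/114 + 2*o/57) = 6 + (7/114 - 2*o/57) = 691/114 - 2*o/57)
w(-44, -54) + (-1638 - 1*(-23787)) = (691/114 - 2/57*(-44)) + (-1638 - 1*(-23787)) = (691/114 + 88/57) + (-1638 + 23787) = 289/38 + 22149 = 841951/38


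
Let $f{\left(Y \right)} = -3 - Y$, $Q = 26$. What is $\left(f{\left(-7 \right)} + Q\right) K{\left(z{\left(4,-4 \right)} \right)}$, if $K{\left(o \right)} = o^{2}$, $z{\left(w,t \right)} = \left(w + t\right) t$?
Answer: $0$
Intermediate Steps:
$z{\left(w,t \right)} = t \left(t + w\right)$ ($z{\left(w,t \right)} = \left(t + w\right) t = t \left(t + w\right)$)
$\left(f{\left(-7 \right)} + Q\right) K{\left(z{\left(4,-4 \right)} \right)} = \left(\left(-3 - -7\right) + 26\right) \left(- 4 \left(-4 + 4\right)\right)^{2} = \left(\left(-3 + 7\right) + 26\right) \left(\left(-4\right) 0\right)^{2} = \left(4 + 26\right) 0^{2} = 30 \cdot 0 = 0$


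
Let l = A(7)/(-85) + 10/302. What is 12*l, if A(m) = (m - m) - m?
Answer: 17784/12835 ≈ 1.3856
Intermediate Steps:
A(m) = -m (A(m) = 0 - m = -m)
l = 1482/12835 (l = -1*7/(-85) + 10/302 = -7*(-1/85) + 10*(1/302) = 7/85 + 5/151 = 1482/12835 ≈ 0.11547)
12*l = 12*(1482/12835) = 17784/12835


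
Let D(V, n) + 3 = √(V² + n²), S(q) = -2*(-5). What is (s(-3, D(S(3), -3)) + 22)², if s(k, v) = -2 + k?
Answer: 289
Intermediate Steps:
S(q) = 10
D(V, n) = -3 + √(V² + n²)
(s(-3, D(S(3), -3)) + 22)² = ((-2 - 3) + 22)² = (-5 + 22)² = 17² = 289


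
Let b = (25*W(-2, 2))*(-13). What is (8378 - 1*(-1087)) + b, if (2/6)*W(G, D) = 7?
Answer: 2640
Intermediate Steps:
W(G, D) = 21 (W(G, D) = 3*7 = 21)
b = -6825 (b = (25*21)*(-13) = 525*(-13) = -6825)
(8378 - 1*(-1087)) + b = (8378 - 1*(-1087)) - 6825 = (8378 + 1087) - 6825 = 9465 - 6825 = 2640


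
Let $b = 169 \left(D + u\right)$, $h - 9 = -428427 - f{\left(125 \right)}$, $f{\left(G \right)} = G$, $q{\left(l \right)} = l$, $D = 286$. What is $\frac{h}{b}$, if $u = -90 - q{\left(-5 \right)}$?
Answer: $- \frac{428543}{33969} \approx -12.616$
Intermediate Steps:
$h = -428543$ ($h = 9 - 428552 = -428543$)
$u = -85$ ($u = -90 - -5 = -90 + 5 = -85$)
$b = 33969$ ($b = 169 \left(286 - 85\right) = 169 \cdot 201 = 33969$)
$\frac{h}{b} = - \frac{428543}{33969}$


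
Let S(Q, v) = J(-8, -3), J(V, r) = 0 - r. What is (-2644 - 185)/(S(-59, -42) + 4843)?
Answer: -2829/4846 ≈ -0.58378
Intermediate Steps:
J(V, r) = -r
S(Q, v) = 3 (S(Q, v) = -1*(-3) = 3)
(-2644 - 185)/(S(-59, -42) + 4843) = (-2644 - 185)/(3 + 4843) = -2829/4846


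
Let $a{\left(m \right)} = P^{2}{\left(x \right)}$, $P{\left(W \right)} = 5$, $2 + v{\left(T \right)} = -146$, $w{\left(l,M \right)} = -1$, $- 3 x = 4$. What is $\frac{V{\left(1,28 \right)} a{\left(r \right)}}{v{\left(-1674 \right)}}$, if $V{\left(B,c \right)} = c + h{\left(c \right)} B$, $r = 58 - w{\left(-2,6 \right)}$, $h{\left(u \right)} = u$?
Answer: $- \frac{350}{37} \approx -9.4595$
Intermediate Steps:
$x = - \frac{4}{3}$ ($x = \left(- \frac{1}{3}\right) 4 = - \frac{4}{3} \approx -1.3333$)
$v{\left(T \right)} = -148$ ($v{\left(T \right)} = -2 - 146 = -148$)
$r = 59$ ($r = 58 - -1 = 58 + 1 = 59$)
$a{\left(m \right)} = 25$ ($a{\left(m \right)} = 5^{2} = 25$)
$V{\left(B,c \right)} = c + B c$ ($V{\left(B,c \right)} = c + c B = c + B c$)
$\frac{V{\left(1,28 \right)} a{\left(r \right)}}{v{\left(-1674 \right)}} = \frac{28 \left(1 + 1\right) 25}{-148} = 28 \cdot 2 \cdot 25 \left(- \frac{1}{148}\right) = 56 \cdot 25 \left(- \frac{1}{148}\right) = 1400 \left(- \frac{1}{148}\right) = - \frac{350}{37}$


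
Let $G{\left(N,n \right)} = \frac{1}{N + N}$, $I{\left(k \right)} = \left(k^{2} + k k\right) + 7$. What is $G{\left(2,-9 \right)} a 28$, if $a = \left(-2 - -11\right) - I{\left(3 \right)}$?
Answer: $-112$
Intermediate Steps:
$I{\left(k \right)} = 7 + 2 k^{2}$ ($I{\left(k \right)} = \left(k^{2} + k^{2}\right) + 7 = 2 k^{2} + 7 = 7 + 2 k^{2}$)
$a = -16$ ($a = \left(-2 - -11\right) - \left(7 + 2 \cdot 3^{2}\right) = \left(-2 + 11\right) - \left(7 + 2 \cdot 9\right) = 9 - \left(7 + 18\right) = 9 - 25 = -16$)
$G{\left(N,n \right)} = \frac{1}{2 N}$
$G{\left(2,-9 \right)} a 28 = \frac{1}{2 \cdot 2} \left(-16\right) 28 = \frac{1}{2} \cdot \frac{1}{2} \left(-16\right) 28 = \frac{1}{4} \left(-16\right) 28 = \left(-4\right) 28 = -112$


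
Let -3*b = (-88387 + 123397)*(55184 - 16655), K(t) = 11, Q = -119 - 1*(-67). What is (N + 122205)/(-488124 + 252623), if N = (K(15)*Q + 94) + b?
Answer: 449511703/235501 ≈ 1908.7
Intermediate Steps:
Q = -52 (Q = -119 + 67 = -52)
b = -449633430 (b = -(-88387 + 123397)*(55184 - 16655)/3 = -11670*38529 = -⅓*1348900290 = -449633430)
N = -449633908 (N = (11*(-52) + 94) - 449633430 = (-572 + 94) - 449633430 = -478 - 449633430 = -449633908)
(N + 122205)/(-488124 + 252623) = (-449633908 + 122205)/(-488124 + 252623) = -449511703/(-235501) = -449511703*(-1/235501) = 449511703/235501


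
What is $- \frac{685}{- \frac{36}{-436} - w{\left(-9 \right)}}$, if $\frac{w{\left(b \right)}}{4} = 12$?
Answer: $\frac{74665}{5223} \approx 14.295$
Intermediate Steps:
$w{\left(b \right)} = 48$ ($w{\left(b \right)} = 4 \cdot 12 = 48$)
$- \frac{685}{- \frac{36}{-436} - w{\left(-9 \right)}} = - \frac{685}{- \frac{36}{-436} - 48} = - \frac{685}{\left(-36\right) \left(- \frac{1}{436}\right) - 48} = - \frac{685}{\frac{9}{109} - 48} = - \frac{685}{- \frac{5223}{109}} = \left(-685\right) \left(- \frac{109}{5223}\right) = \frac{74665}{5223}$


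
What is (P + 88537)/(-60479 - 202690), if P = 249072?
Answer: -337609/263169 ≈ -1.2829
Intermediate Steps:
(P + 88537)/(-60479 - 202690) = (249072 + 88537)/(-60479 - 202690) = 337609/(-263169) = 337609*(-1/263169) = -337609/263169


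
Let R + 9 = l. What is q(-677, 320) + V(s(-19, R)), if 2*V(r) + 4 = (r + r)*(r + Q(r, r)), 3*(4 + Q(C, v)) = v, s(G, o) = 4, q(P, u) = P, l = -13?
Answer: -2021/3 ≈ -673.67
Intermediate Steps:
R = -22 (R = -9 - 13 = -22)
Q(C, v) = -4 + v/3
V(r) = -2 + r*(-4 + 4*r/3) (V(r) = -2 + ((r + r)*(r + (-4 + r/3)))/2 = -2 + ((2*r)*(-4 + 4*r/3))/2 = -2 + (2*r*(-4 + 4*r/3))/2 = -2 + r*(-4 + 4*r/3))
q(-677, 320) + V(s(-19, R)) = -677 + (-2 - 4*4 + (4/3)*4²) = -677 + (-2 - 16 + (4/3)*16) = -677 + (-2 - 16 + 64/3) = -677 + 10/3 = -2021/3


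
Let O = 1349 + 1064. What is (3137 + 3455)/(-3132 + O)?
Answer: -6592/719 ≈ -9.1683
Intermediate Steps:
O = 2413
(3137 + 3455)/(-3132 + O) = (3137 + 3455)/(-3132 + 2413) = 6592/(-719) = 6592*(-1/719) = -6592/719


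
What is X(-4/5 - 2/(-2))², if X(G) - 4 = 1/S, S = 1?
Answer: 25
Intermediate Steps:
X(G) = 5 (X(G) = 4 + 1/1 = 4 + 1 = 5)
X(-4/5 - 2/(-2))² = 5² = 25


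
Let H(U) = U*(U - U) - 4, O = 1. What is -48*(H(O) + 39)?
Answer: -1680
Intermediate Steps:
H(U) = -4 (H(U) = U*0 - 4 = 0 - 4 = -4)
-48*(H(O) + 39) = -48*(-4 + 39) = -48*35 = -1680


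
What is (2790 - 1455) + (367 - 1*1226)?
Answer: 476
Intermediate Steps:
(2790 - 1455) + (367 - 1*1226) = 1335 + (367 - 1226) = 1335 - 859 = 476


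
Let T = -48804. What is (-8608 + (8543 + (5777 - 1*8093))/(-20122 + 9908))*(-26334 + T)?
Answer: 3303379767891/5107 ≈ 6.4683e+8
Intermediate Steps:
(-8608 + (8543 + (5777 - 1*8093))/(-20122 + 9908))*(-26334 + T) = (-8608 + (8543 + (5777 - 1*8093))/(-20122 + 9908))*(-26334 - 48804) = (-8608 + (8543 + (5777 - 8093))/(-10214))*(-75138) = (-8608 + (8543 - 2316)*(-1/10214))*(-75138) = (-8608 + 6227*(-1/10214))*(-75138) = (-8608 - 6227/10214)*(-75138) = -87928339/10214*(-75138) = 3303379767891/5107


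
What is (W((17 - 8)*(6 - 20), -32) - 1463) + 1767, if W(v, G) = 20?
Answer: 324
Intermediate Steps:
(W((17 - 8)*(6 - 20), -32) - 1463) + 1767 = (20 - 1463) + 1767 = -1443 + 1767 = 324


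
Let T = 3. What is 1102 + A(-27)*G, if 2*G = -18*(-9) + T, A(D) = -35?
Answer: -3571/2 ≈ -1785.5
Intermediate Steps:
G = 165/2 (G = (-18*(-9) + 3)/2 = (162 + 3)/2 = (½)*165 = 165/2 ≈ 82.500)
1102 + A(-27)*G = 1102 - 35*165/2 = 1102 - 5775/2 = -3571/2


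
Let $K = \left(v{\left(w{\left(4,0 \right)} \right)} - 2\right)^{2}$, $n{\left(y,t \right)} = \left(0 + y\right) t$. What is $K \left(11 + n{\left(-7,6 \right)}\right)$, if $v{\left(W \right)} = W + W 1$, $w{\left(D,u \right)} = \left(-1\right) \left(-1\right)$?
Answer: $0$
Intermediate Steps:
$w{\left(D,u \right)} = 1$
$v{\left(W \right)} = 2 W$ ($v{\left(W \right)} = W + W = 2 W$)
$n{\left(y,t \right)} = t y$ ($n{\left(y,t \right)} = y t = t y$)
$K = 0$ ($K = \left(2 \cdot 1 - 2\right)^{2} = \left(2 - 2\right)^{2} = 0^{2} = 0$)
$K \left(11 + n{\left(-7,6 \right)}\right) = 0 \left(11 + 6 \left(-7\right)\right) = 0 \left(11 - 42\right) = 0 \left(-31\right) = 0$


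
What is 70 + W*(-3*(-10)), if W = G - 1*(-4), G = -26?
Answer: -590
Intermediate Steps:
W = -22 (W = -26 - 1*(-4) = -26 + 4 = -22)
70 + W*(-3*(-10)) = 70 - (-66)*(-10) = 70 - 22*30 = 70 - 660 = -590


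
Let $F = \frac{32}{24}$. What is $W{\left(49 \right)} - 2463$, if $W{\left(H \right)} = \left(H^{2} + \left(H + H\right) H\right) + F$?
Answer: $\frac{14224}{3} \approx 4741.3$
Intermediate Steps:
$F = \frac{4}{3}$ ($F = 32 \cdot \frac{1}{24} = \frac{4}{3} \approx 1.3333$)
$W{\left(H \right)} = \frac{4}{3} + 3 H^{2}$ ($W{\left(H \right)} = \left(H^{2} + \left(H + H\right) H\right) + \frac{4}{3} = \left(H^{2} + 2 H H\right) + \frac{4}{3} = \left(H^{2} + 2 H^{2}\right) + \frac{4}{3} = 3 H^{2} + \frac{4}{3} = \frac{4}{3} + 3 H^{2}$)
$W{\left(49 \right)} - 2463 = \left(\frac{4}{3} + 3 \cdot 49^{2}\right) - 2463 = \left(\frac{4}{3} + 3 \cdot 2401\right) - 2463 = \left(\frac{4}{3} + 7203\right) - 2463 = \frac{21613}{3} - 2463 = \frac{14224}{3}$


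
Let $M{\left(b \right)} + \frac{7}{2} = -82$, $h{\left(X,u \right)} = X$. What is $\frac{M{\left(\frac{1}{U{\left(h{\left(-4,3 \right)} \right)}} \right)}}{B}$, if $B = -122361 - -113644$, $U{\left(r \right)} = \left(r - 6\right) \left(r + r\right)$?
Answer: $\frac{171}{17434} \approx 0.0098084$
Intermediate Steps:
$U{\left(r \right)} = 2 r \left(-6 + r\right)$ ($U{\left(r \right)} = \left(-6 + r\right) 2 r = 2 r \left(-6 + r\right)$)
$M{\left(b \right)} = - \frac{171}{2}$ ($M{\left(b \right)} = - \frac{7}{2} - 82 = - \frac{171}{2}$)
$B = -8717$ ($B = -122361 + 113644 = -8717$)
$\frac{M{\left(\frac{1}{U{\left(h{\left(-4,3 \right)} \right)}} \right)}}{B} = - \frac{171}{2 \left(-8717\right)} = \left(- \frac{171}{2}\right) \left(- \frac{1}{8717}\right) = \frac{171}{17434}$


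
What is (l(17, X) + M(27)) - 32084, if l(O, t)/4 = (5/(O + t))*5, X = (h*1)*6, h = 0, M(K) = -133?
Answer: -547589/17 ≈ -32211.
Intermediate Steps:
X = 0 (X = (0*1)*6 = 0*6 = 0)
l(O, t) = 100/(O + t) (l(O, t) = 4*((5/(O + t))*5) = 4*(25/(O + t)) = 100/(O + t))
(l(17, X) + M(27)) - 32084 = (100/(17 + 0) - 133) - 32084 = (100/17 - 133) - 32084 = -2161/17 - 32084 = -547589/17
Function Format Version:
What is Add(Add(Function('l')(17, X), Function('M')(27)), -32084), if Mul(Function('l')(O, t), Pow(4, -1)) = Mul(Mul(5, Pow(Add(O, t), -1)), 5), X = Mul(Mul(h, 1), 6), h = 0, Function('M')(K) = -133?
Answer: Rational(-547589, 17) ≈ -32211.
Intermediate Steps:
X = 0 (X = Mul(Mul(0, 1), 6) = Mul(0, 6) = 0)
Function('l')(O, t) = Mul(100, Pow(Add(O, t), -1)) (Function('l')(O, t) = Mul(4, Mul(Mul(5, Pow(Add(O, t), -1)), 5)) = Mul(4, Mul(25, Pow(Add(O, t), -1))) = Mul(100, Pow(Add(O, t), -1)))
Add(Add(Function('l')(17, X), Function('M')(27)), -32084) = Add(Add(Mul(100, Pow(Add(17, 0), -1)), -133), -32084) = Add(Add(Mul(100, Pow(17, -1)), -133), -32084) = Add(Add(Mul(100, Rational(1, 17)), -133), -32084) = Add(Add(Rational(100, 17), -133), -32084) = Add(Rational(-2161, 17), -32084) = Rational(-547589, 17)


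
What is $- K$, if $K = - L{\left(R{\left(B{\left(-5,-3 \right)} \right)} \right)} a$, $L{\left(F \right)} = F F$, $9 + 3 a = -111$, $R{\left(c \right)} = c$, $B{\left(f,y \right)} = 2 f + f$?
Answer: $-9000$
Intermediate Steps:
$B{\left(f,y \right)} = 3 f$
$a = -40$ ($a = -3 + \frac{1}{3} \left(-111\right) = -3 - 37 = -40$)
$L{\left(F \right)} = F^{2}$
$K = 9000$ ($K = - \left(3 \left(-5\right)\right)^{2} \left(-40\right) = - \left(-15\right)^{2} \left(-40\right) = - 225 \left(-40\right) = \left(-1\right) \left(-9000\right) = 9000$)
$- K = \left(-1\right) 9000 = -9000$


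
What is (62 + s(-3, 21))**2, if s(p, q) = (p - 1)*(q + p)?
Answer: 100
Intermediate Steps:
s(p, q) = (-1 + p)*(p + q)
(62 + s(-3, 21))**2 = (62 + ((-3)**2 - 1*(-3) - 1*21 - 3*21))**2 = (62 + (9 + 3 - 21 - 63))**2 = (62 - 72)**2 = (-10)**2 = 100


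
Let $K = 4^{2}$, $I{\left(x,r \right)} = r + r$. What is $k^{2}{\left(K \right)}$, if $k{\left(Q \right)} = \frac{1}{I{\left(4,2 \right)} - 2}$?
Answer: $\frac{1}{4} \approx 0.25$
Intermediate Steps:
$I{\left(x,r \right)} = 2 r$
$K = 16$
$k{\left(Q \right)} = \frac{1}{2}$ ($k{\left(Q \right)} = \frac{1}{2 \cdot 2 - 2} = \frac{1}{4 - 2} = \frac{1}{2}$)
$k^{2}{\left(K \right)} = \left(\frac{1}{2}\right)^{2} = \frac{1}{4}$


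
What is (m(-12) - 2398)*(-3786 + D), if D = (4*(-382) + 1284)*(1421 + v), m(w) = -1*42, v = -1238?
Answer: 118188720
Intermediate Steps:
m(w) = -42
D = -44652 (D = (4*(-382) + 1284)*(1421 - 1238) = (-1528 + 1284)*183 = -244*183 = -44652)
(m(-12) - 2398)*(-3786 + D) = (-42 - 2398)*(-3786 - 44652) = -2440*(-48438) = 118188720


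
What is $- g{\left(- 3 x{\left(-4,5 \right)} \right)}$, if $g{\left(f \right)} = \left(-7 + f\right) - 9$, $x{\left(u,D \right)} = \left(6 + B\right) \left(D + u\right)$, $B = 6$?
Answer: $52$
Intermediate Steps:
$x{\left(u,D \right)} = 12 D + 12 u$ ($x{\left(u,D \right)} = \left(6 + 6\right) \left(D + u\right) = 12 \left(D + u\right) = 12 D + 12 u$)
$g{\left(f \right)} = -16 + f$
$- g{\left(- 3 x{\left(-4,5 \right)} \right)} = - (-16 - 3 \left(12 \cdot 5 + 12 \left(-4\right)\right)) = - (-16 - 3 \left(60 - 48\right)) = - (-16 - 36) = \left(-1\right) \left(-52\right) = 52$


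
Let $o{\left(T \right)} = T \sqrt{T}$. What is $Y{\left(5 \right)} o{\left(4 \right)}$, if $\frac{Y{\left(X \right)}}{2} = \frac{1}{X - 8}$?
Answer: $- \frac{16}{3} \approx -5.3333$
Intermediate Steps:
$o{\left(T \right)} = T^{\frac{3}{2}}$
$Y{\left(X \right)} = \frac{2}{-8 + X}$ ($Y{\left(X \right)} = \frac{2}{X - 8} = \frac{2}{-8 + X}$)
$Y{\left(5 \right)} o{\left(4 \right)} = \frac{2}{-8 + 5} \cdot 4^{\frac{3}{2}} = \frac{2}{-3} \cdot 8 = 2 \left(- \frac{1}{3}\right) 8 = \left(- \frac{2}{3}\right) 8 = - \frac{16}{3}$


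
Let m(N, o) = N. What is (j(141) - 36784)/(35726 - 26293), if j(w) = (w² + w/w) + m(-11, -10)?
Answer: -16913/9433 ≈ -1.7930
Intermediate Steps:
j(w) = -10 + w² (j(w) = (w² + w/w) - 11 = (w² + 1) - 11 = (1 + w²) - 11 = -10 + w²)
(j(141) - 36784)/(35726 - 26293) = ((-10 + 141²) - 36784)/(35726 - 26293) = ((-10 + 19881) - 36784)/9433 = (19871 - 36784)*(1/9433) = -16913*1/9433 = -16913/9433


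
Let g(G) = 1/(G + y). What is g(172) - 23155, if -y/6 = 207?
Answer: -24775851/1070 ≈ -23155.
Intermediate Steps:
y = -1242 (y = -6*207 = -1242)
g(G) = 1/(-1242 + G) (g(G) = 1/(G - 1242) = 1/(-1242 + G))
g(172) - 23155 = 1/(-1242 + 172) - 23155 = 1/(-1070) - 23155 = -1/1070 - 23155 = -24775851/1070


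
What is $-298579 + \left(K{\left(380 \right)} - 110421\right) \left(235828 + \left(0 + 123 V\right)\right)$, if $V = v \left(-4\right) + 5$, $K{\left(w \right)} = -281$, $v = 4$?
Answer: $-25957150029$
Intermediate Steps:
$V = -11$ ($V = 4 \left(-4\right) + 5 = -16 + 5 = -11$)
$-298579 + \left(K{\left(380 \right)} - 110421\right) \left(235828 + \left(0 + 123 V\right)\right) = -298579 + \left(-281 - 110421\right) \left(235828 + \left(0 + 123 \left(-11\right)\right)\right) = -298579 - 110702 \left(235828 + \left(0 - 1353\right)\right) = -298579 - 110702 \left(235828 - 1353\right) = -298579 - 25956851450 = -25957150029$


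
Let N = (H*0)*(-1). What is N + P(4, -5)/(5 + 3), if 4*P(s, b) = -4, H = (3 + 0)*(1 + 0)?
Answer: -⅛ ≈ -0.12500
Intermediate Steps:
H = 3 (H = 3*1 = 3)
P(s, b) = -1 (P(s, b) = (¼)*(-4) = -1)
N = 0 (N = (3*0)*(-1) = 0*(-1) = 0)
N + P(4, -5)/(5 + 3) = 0 - 1/(5 + 3) = 0 - 1/8 = 0 - 1*⅛ = 0 - ⅛ = -⅛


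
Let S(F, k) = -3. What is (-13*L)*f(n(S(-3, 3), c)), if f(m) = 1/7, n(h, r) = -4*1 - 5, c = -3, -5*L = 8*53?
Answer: 5512/35 ≈ 157.49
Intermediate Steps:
L = -424/5 (L = -8*53/5 = -⅕*424 = -424/5 ≈ -84.800)
n(h, r) = -9 (n(h, r) = -4 - 5 = -9)
f(m) = ⅐
(-13*L)*f(n(S(-3, 3), c)) = -13*(-424/5)*(⅐) = (5512/5)*(⅐) = 5512/35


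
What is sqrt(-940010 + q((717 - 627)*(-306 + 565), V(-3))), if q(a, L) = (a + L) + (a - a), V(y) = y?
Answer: I*sqrt(916703) ≈ 957.45*I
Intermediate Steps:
q(a, L) = L + a (q(a, L) = (L + a) + 0 = L + a)
sqrt(-940010 + q((717 - 627)*(-306 + 565), V(-3))) = sqrt(-940010 + (-3 + (717 - 627)*(-306 + 565))) = sqrt(-940010 + (-3 + 90*259)) = sqrt(-940010 + (-3 + 23310)) = sqrt(-940010 + 23307) = sqrt(-916703) = I*sqrt(916703)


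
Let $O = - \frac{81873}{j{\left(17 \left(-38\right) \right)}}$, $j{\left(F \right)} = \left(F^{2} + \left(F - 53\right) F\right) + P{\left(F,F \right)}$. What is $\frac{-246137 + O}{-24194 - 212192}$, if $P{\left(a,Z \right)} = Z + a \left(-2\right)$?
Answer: $\frac{214020141565}{205541409176} \approx 1.0413$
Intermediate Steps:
$P{\left(a,Z \right)} = Z - 2 a$
$j{\left(F \right)} = F^{2} - F + F \left(-53 + F\right)$ ($j{\left(F \right)} = \left(F^{2} + \left(F - 53\right) F\right) + \left(F - 2 F\right) = \left(F^{2} + \left(F - 53\right) F\right) - F = \left(F^{2} + \left(-53 + F\right) F\right) - F = \left(F^{2} + F \left(-53 + F\right)\right) - F = F^{2} - F + F \left(-53 + F\right)$)
$O = - \frac{81873}{869516}$ ($O = - \frac{81873}{2 \cdot 17 \left(-38\right) \left(-27 + 17 \left(-38\right)\right)} = - \frac{81873}{2 \left(-646\right) \left(-27 - 646\right)} = - \frac{81873}{2 \left(-646\right) \left(-673\right)} = - \frac{81873}{869516} \approx -0.094159$)
$\frac{-246137 + O}{-24194 - 212192} = \frac{-246137 - \frac{81873}{869516}}{-24194 - 212192} = - \frac{214020141565}{869516 \left(-236386\right)} = \left(- \frac{214020141565}{869516}\right) \left(- \frac{1}{236386}\right) = \frac{214020141565}{205541409176}$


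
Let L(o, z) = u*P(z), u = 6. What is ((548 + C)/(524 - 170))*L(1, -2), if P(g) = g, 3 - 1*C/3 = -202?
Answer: -2326/59 ≈ -39.424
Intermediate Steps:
C = 615 (C = 9 - 3*(-202) = 9 + 606 = 615)
L(o, z) = 6*z
((548 + C)/(524 - 170))*L(1, -2) = ((548 + 615)/(524 - 170))*(6*(-2)) = (1163/354)*(-12) = -2326/59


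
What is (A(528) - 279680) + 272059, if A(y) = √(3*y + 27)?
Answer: -7621 + 3*√179 ≈ -7580.9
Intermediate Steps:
A(y) = √(27 + 3*y)
(A(528) - 279680) + 272059 = (√(27 + 3*528) - 279680) + 272059 = (√(27 + 1584) - 279680) + 272059 = (√1611 - 279680) + 272059 = (3*√179 - 279680) + 272059 = (-279680 + 3*√179) + 272059 = -7621 + 3*√179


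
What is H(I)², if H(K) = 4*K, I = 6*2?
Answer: 2304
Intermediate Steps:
I = 12
H(I)² = (4*12)² = 48² = 2304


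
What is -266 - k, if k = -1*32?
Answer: -234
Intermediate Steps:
k = -32
-266 - k = -266 - 1*(-32) = -266 + 32 = -234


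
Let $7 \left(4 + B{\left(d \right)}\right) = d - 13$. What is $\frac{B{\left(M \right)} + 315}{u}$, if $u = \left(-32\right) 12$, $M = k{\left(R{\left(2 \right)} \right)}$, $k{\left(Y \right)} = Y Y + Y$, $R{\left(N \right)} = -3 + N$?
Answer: $- \frac{541}{672} \approx -0.80506$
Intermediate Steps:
$k{\left(Y \right)} = Y + Y^{2}$ ($k{\left(Y \right)} = Y^{2} + Y = Y + Y^{2}$)
$M = 0$ ($M = \left(-3 + 2\right) \left(1 + \left(-3 + 2\right)\right) = - (1 - 1) = \left(-1\right) 0 = 0$)
$B{\left(d \right)} = - \frac{41}{7} + \frac{d}{7}$ ($B{\left(d \right)} = -4 + \frac{d - 13}{7} = -4 + \frac{-13 + d}{7} = -4 + \left(- \frac{13}{7} + \frac{d}{7}\right) = - \frac{41}{7} + \frac{d}{7}$)
$u = -384$
$\frac{B{\left(M \right)} + 315}{u} = \frac{\left(- \frac{41}{7} + \frac{1}{7} \cdot 0\right) + 315}{-384} = \left(\left(- \frac{41}{7} + 0\right) + 315\right) \left(- \frac{1}{384}\right) = \left(- \frac{41}{7} + 315\right) \left(- \frac{1}{384}\right) = \frac{2164}{7} \left(- \frac{1}{384}\right) = - \frac{541}{672}$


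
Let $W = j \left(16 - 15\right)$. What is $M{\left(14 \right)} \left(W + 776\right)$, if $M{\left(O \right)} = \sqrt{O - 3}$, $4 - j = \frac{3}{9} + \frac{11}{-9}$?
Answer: $\frac{7028 \sqrt{11}}{9} \approx 2589.9$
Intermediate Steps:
$j = \frac{44}{9}$ ($j = 4 - \left(\frac{3}{9} + \frac{11}{-9}\right) = 4 - \left(3 \cdot \frac{1}{9} + 11 \left(- \frac{1}{9}\right)\right) = 4 - \left(\frac{1}{3} - \frac{11}{9}\right) = 4 - - \frac{8}{9} = 4 + \frac{8}{9} = \frac{44}{9} \approx 4.8889$)
$W = \frac{44}{9}$ ($W = \frac{44 \left(16 - 15\right)}{9} = \frac{44}{9} \cdot 1 = \frac{44}{9} \approx 4.8889$)
$M{\left(O \right)} = \sqrt{-3 + O}$
$M{\left(14 \right)} \left(W + 776\right) = \sqrt{-3 + 14} \left(\frac{44}{9} + 776\right) = \sqrt{11} \cdot \frac{7028}{9} = \frac{7028 \sqrt{11}}{9}$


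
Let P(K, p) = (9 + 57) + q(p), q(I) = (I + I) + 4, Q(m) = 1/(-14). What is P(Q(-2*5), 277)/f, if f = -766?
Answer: -312/383 ≈ -0.81462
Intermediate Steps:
Q(m) = -1/14
q(I) = 4 + 2*I (q(I) = 2*I + 4 = 4 + 2*I)
P(K, p) = 70 + 2*p (P(K, p) = (9 + 57) + (4 + 2*p) = 66 + (4 + 2*p) = 70 + 2*p)
P(Q(-2*5), 277)/f = (70 + 2*277)/(-766) = (70 + 554)*(-1/766) = 624*(-1/766) = -312/383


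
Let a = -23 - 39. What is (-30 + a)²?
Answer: 8464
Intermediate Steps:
a = -62
(-30 + a)² = (-30 - 62)² = (-92)² = 8464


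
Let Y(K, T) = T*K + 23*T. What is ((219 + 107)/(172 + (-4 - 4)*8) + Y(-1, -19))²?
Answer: 502163281/2916 ≈ 1.7221e+5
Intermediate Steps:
Y(K, T) = 23*T + K*T (Y(K, T) = K*T + 23*T = 23*T + K*T)
((219 + 107)/(172 + (-4 - 4)*8) + Y(-1, -19))² = ((219 + 107)/(172 + (-4 - 4)*8) - 19*(23 - 1))² = (326/(172 - 8*8) - 19*22)² = (326/(172 - 64) - 418)² = (326/108 - 418)² = (326*(1/108) - 418)² = (163/54 - 418)² = (-22409/54)² = 502163281/2916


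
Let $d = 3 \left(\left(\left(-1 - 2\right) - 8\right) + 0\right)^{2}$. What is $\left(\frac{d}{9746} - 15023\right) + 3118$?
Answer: $- \frac{10547797}{886} \approx -11905.0$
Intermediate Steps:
$d = 363$ ($d = 3 \left(\left(-3 - 8\right) + 0\right)^{2} = 3 \left(-11 + 0\right)^{2} = 3 \left(-11\right)^{2} = 3 \cdot 121 = 363$)
$\left(\frac{d}{9746} - 15023\right) + 3118 = \left(\frac{363}{9746} - 15023\right) + 3118 = \left(363 \cdot \frac{1}{9746} - 15023\right) + 3118 = \left(\frac{33}{886} - 15023\right) + 3118 = - \frac{13310345}{886} + 3118 = - \frac{10547797}{886}$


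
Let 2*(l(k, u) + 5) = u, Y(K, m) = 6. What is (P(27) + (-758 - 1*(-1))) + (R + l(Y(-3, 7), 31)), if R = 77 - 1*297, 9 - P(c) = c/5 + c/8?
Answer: -38651/40 ≈ -966.28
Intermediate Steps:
P(c) = 9 - 13*c/40 (P(c) = 9 - (c/5 + c/8) = 9 - 13*c/40)
l(k, u) = -5 + u/2
R = -220 (R = 77 - 297 = -220)
(P(27) + (-758 - 1*(-1))) + (R + l(Y(-3, 7), 31)) = ((9 - 13/40*27) + (-758 - 1*(-1))) + (-220 + (-5 + (½)*31)) = ((9 - 351/40) + (-758 + 1)) + (-220 + (-5 + 31/2)) = (9/40 - 757) + (-220 + 21/2) = -30271/40 - 419/2 = -38651/40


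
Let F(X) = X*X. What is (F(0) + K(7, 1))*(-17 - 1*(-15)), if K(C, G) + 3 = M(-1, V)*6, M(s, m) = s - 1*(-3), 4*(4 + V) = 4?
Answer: -18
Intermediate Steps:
V = -3 (V = -4 + (¼)*4 = -4 + 1 = -3)
M(s, m) = 3 + s (M(s, m) = s + 3 = 3 + s)
K(C, G) = 9 (K(C, G) = -3 + (3 - 1)*6 = -3 + 2*6 = -3 + 12 = 9)
F(X) = X²
(F(0) + K(7, 1))*(-17 - 1*(-15)) = (0² + 9)*(-17 - 1*(-15)) = (0 + 9)*(-17 + 15) = 9*(-2) = -18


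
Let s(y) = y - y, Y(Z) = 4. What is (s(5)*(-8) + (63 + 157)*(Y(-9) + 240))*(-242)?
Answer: -12990560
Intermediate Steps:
s(y) = 0
(s(5)*(-8) + (63 + 157)*(Y(-9) + 240))*(-242) = (0*(-8) + (63 + 157)*(4 + 240))*(-242) = (0 + 220*244)*(-242) = (0 + 53680)*(-242) = 53680*(-242) = -12990560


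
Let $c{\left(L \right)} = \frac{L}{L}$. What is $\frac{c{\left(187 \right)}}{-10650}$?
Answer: $- \frac{1}{10650} \approx -9.3897 \cdot 10^{-5}$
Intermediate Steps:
$c{\left(L \right)} = 1$
$\frac{c{\left(187 \right)}}{-10650} = 1 \frac{1}{-10650} = 1 \left(- \frac{1}{10650}\right) = - \frac{1}{10650}$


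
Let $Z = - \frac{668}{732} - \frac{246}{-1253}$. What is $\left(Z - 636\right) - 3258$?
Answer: $- \frac{893054539}{229299} \approx -3894.7$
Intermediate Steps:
$Z = - \frac{164233}{229299}$ ($Z = \left(-668\right) \frac{1}{732} - - \frac{246}{1253} = - \frac{167}{183} + \frac{246}{1253} = - \frac{164233}{229299} \approx -0.71624$)
$\left(Z - 636\right) - 3258 = \left(- \frac{164233}{229299} - 636\right) - 3258 = - \frac{145998397}{229299} - 3258 = - \frac{893054539}{229299}$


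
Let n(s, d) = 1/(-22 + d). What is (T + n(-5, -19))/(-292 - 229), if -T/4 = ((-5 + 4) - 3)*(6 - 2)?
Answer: -2623/21361 ≈ -0.12279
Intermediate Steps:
T = 64 (T = -4*((-5 + 4) - 3)*(6 - 2) = -4*(-1 - 3)*4 = -(-16)*4 = -4*(-16) = 64)
(T + n(-5, -19))/(-292 - 229) = (64 + 1/(-22 - 19))/(-292 - 229) = (64 + 1/(-41))/(-521) = (64 - 1/41)*(-1/521) = (2623/41)*(-1/521) = -2623/21361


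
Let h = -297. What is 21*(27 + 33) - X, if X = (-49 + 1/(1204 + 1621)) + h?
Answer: 4536949/2825 ≈ 1606.0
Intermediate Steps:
X = -977449/2825 (X = (-49 + 1/(1204 + 1621)) - 297 = (-49 + 1/2825) - 297 = -138424/2825 - 297 = -977449/2825 ≈ -346.00)
21*(27 + 33) - X = 21*(27 + 33) - 1*(-977449/2825) = 21*60 + 977449/2825 = 1260 + 977449/2825 = 4536949/2825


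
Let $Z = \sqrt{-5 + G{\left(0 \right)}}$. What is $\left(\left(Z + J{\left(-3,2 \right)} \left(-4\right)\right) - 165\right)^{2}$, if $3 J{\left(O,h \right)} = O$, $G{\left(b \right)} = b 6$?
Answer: $\left(161 - i \sqrt{5}\right)^{2} \approx 25916.0 - 720.01 i$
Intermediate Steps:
$G{\left(b \right)} = 6 b$
$J{\left(O,h \right)} = \frac{O}{3}$
$Z = i \sqrt{5}$ ($Z = \sqrt{-5 + 6 \cdot 0} = \sqrt{-5 + 0} = \sqrt{-5} = i \sqrt{5} \approx 2.2361 i$)
$\left(\left(Z + J{\left(-3,2 \right)} \left(-4\right)\right) - 165\right)^{2} = \left(\left(i \sqrt{5} + \frac{1}{3} \left(-3\right) \left(-4\right)\right) - 165\right)^{2} = \left(\left(i \sqrt{5} - -4\right) - 165\right)^{2} = \left(\left(i \sqrt{5} + 4\right) - 165\right)^{2} = \left(\left(4 + i \sqrt{5}\right) - 165\right)^{2} = \left(-161 + i \sqrt{5}\right)^{2}$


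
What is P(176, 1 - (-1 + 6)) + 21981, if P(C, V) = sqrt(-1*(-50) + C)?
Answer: 21981 + sqrt(226) ≈ 21996.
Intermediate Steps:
P(C, V) = sqrt(50 + C)
P(176, 1 - (-1 + 6)) + 21981 = sqrt(50 + 176) + 21981 = sqrt(226) + 21981 = 21981 + sqrt(226)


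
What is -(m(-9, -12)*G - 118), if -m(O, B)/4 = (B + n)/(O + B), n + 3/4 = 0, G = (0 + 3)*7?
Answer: 169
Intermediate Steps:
G = 21 (G = 3*7 = 21)
n = -3/4 (n = -3/4 + 0 = -3/4 ≈ -0.75000)
m(O, B) = -4*(-3/4 + B)/(B + O) (m(O, B) = -4*(B - 3/4)/(O + B) = -4*(-3/4 + B)/(B + O))
-(m(-9, -12)*G - 118) = -(((3 - 4*(-12))/(-12 - 9))*21 - 118) = -(((3 + 48)/(-21))*21 - 118) = -(-1/21*51*21 - 118) = -(-17/7*21 - 118) = -(-51 - 118) = -1*(-169) = 169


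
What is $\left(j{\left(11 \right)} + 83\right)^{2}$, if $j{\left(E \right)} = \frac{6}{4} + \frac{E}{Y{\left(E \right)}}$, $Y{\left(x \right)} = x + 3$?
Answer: $\frac{356409}{49} \approx 7273.7$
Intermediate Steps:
$Y{\left(x \right)} = 3 + x$
$j{\left(E \right)} = \frac{3}{2} + \frac{E}{3 + E}$ ($j{\left(E \right)} = \frac{6}{4} + \frac{E}{3 + E} = 6 \cdot \frac{1}{4} + \frac{E}{3 + E} = \frac{3}{2} + \frac{E}{3 + E}$)
$\left(j{\left(11 \right)} + 83\right)^{2} = \left(\frac{9 + 5 \cdot 11}{2 \left(3 + 11\right)} + 83\right)^{2} = \left(\frac{9 + 55}{2 \cdot 14} + 83\right)^{2} = \left(\frac{1}{2} \cdot \frac{1}{14} \cdot 64 + 83\right)^{2} = \left(\frac{16}{7} + 83\right)^{2} = \left(\frac{597}{7}\right)^{2} = \frac{356409}{49}$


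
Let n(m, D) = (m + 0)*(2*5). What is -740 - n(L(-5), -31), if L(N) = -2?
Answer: -720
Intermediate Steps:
n(m, D) = 10*m (n(m, D) = m*10 = 10*m)
-740 - n(L(-5), -31) = -740 - 10*(-2) = -740 - 1*(-20) = -740 + 20 = -720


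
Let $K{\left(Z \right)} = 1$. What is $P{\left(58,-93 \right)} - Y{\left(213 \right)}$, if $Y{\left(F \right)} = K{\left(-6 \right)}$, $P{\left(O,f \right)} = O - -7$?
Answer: $64$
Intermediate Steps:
$P{\left(O,f \right)} = 7 + O$ ($P{\left(O,f \right)} = O + 7 = 7 + O$)
$Y{\left(F \right)} = 1$
$P{\left(58,-93 \right)} - Y{\left(213 \right)} = \left(7 + 58\right) - 1 = 65 - 1 = 64$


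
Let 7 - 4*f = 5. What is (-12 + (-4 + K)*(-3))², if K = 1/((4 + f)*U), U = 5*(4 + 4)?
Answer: 1/3600 ≈ 0.00027778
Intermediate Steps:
f = ½ (f = 7/4 - ¼*5 = 7/4 - 5/4 = ½ ≈ 0.50000)
U = 40 (U = 5*8 = 40)
K = 1/180 (K = 1/((4 + ½)*40) = (1/40)/(9/2) = (2/9)*(1/40) = 1/180 ≈ 0.0055556)
(-12 + (-4 + K)*(-3))² = (-12 + (-4 + 1/180)*(-3))² = (-12 - 719/180*(-3))² = (-12 + 719/60)² = (-1/60)² = 1/3600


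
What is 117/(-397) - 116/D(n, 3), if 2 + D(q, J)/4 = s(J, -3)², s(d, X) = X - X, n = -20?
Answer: 11279/794 ≈ 14.205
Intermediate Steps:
s(d, X) = 0
D(q, J) = -8 (D(q, J) = -8 + 4*0² = -8 + 4*0 = -8 + 0 = -8)
117/(-397) - 116/D(n, 3) = 117/(-397) - 116/(-8) = 117*(-1/397) - 116*(-⅛) = -117/397 + 29/2 = 11279/794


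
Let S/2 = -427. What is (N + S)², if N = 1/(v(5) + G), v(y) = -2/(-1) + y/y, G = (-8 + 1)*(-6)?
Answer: 1476788041/2025 ≈ 7.2928e+5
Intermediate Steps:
G = 42 (G = -7*(-6) = 42)
v(y) = 3 (v(y) = -2*(-1) + 1 = 2 + 1 = 3)
S = -854 (S = 2*(-427) = -854)
N = 1/45 (N = 1/(3 + 42) = 1/45 ≈ 0.022222)
(N + S)² = (1/45 - 854)² = (-38429/45)² = 1476788041/2025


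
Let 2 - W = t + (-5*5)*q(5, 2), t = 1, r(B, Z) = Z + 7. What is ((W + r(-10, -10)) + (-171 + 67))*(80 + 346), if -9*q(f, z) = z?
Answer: -142568/3 ≈ -47523.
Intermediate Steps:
r(B, Z) = 7 + Z
q(f, z) = -z/9
W = -41/9 (W = 2 - (1 + (-5*5)*(-⅑*2)) = 2 - (1 - 25*(-2/9)) = 2 - (1 + 50/9) = 2 - 1*59/9 = 2 - 59/9 = -41/9 ≈ -4.5556)
((W + r(-10, -10)) + (-171 + 67))*(80 + 346) = ((-41/9 + (7 - 10)) + (-171 + 67))*(80 + 346) = ((-41/9 - 3) - 104)*426 = (-68/9 - 104)*426 = -1004/9*426 = -142568/3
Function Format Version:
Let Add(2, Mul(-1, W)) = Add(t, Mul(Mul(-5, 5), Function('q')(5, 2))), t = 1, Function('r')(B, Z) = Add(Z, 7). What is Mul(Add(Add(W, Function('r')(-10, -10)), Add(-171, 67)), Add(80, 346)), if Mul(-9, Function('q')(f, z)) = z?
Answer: Rational(-142568, 3) ≈ -47523.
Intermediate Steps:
Function('r')(B, Z) = Add(7, Z)
Function('q')(f, z) = Mul(Rational(-1, 9), z)
W = Rational(-41, 9) (W = Add(2, Mul(-1, Add(1, Mul(Mul(-5, 5), Mul(Rational(-1, 9), 2))))) = Add(2, Mul(-1, Add(1, Mul(-25, Rational(-2, 9))))) = Add(2, Mul(-1, Add(1, Rational(50, 9)))) = Add(2, Mul(-1, Rational(59, 9))) = Add(2, Rational(-59, 9)) = Rational(-41, 9) ≈ -4.5556)
Mul(Add(Add(W, Function('r')(-10, -10)), Add(-171, 67)), Add(80, 346)) = Mul(Add(Add(Rational(-41, 9), Add(7, -10)), Add(-171, 67)), Add(80, 346)) = Mul(Add(Add(Rational(-41, 9), -3), -104), 426) = Mul(Add(Rational(-68, 9), -104), 426) = Mul(Rational(-1004, 9), 426) = Rational(-142568, 3)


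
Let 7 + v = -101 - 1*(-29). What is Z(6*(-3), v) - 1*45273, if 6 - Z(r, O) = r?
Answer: -45249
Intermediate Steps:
v = -79 (v = -7 + (-101 - 1*(-29)) = -7 + (-101 + 29) = -7 - 72 = -79)
Z(r, O) = 6 - r
Z(6*(-3), v) - 1*45273 = (6 - 6*(-3)) - 1*45273 = (6 - 1*(-18)) - 45273 = (6 + 18) - 45273 = 24 - 45273 = -45249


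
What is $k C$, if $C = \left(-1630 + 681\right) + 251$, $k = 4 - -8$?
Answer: $-8376$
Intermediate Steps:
$k = 12$ ($k = 4 + 8 = 12$)
$C = -698$ ($C = -949 + 251 = -698$)
$k C = 12 \left(-698\right) = -8376$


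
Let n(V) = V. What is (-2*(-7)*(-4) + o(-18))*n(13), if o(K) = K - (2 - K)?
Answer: -1222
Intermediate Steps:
o(K) = -2 + 2*K (o(K) = K + (-2 + K) = -2 + 2*K)
(-2*(-7)*(-4) + o(-18))*n(13) = (-2*(-7)*(-4) + (-2 + 2*(-18)))*13 = (14*(-4) + (-2 - 36))*13 = (-56 - 38)*13 = -94*13 = -1222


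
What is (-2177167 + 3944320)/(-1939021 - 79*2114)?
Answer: -589051/702009 ≈ -0.83909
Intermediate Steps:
(-2177167 + 3944320)/(-1939021 - 79*2114) = 1767153/(-1939021 - 167006) = 1767153/(-2106027) = 1767153*(-1/2106027) = -589051/702009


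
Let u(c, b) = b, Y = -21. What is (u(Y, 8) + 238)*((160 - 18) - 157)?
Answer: -3690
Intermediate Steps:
(u(Y, 8) + 238)*((160 - 18) - 157) = (8 + 238)*((160 - 18) - 157) = 246*(142 - 157) = 246*(-15) = -3690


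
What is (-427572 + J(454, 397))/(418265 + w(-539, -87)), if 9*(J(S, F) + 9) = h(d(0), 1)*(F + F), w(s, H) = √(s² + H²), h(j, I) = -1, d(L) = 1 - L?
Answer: -321982321019/314901561843 + 3849023*√298090/1574507809215 ≈ -1.0212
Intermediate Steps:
w(s, H) = √(H² + s²)
J(S, F) = -9 - 2*F/9 (J(S, F) = -9 + (-(F + F))/9 = -9 + (-2*F)/9 = -9 - 2*F/9)
(-427572 + J(454, 397))/(418265 + w(-539, -87)) = (-427572 + (-9 - 2/9*397))/(418265 + √((-87)² + (-539)²)) = (-427572 + (-9 - 794/9))/(418265 + √(7569 + 290521)) = (-427572 - 875/9)/(418265 + √298090) = -3849023/(9*(418265 + √298090))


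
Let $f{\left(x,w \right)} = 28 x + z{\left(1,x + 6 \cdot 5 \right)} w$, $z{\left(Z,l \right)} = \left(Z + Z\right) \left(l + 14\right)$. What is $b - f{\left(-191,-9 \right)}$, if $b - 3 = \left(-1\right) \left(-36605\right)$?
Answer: $39310$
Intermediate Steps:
$z{\left(Z,l \right)} = 2 Z \left(14 + l\right)$
$f{\left(x,w \right)} = 28 x + w \left(88 + 2 x\right)$ ($f{\left(x,w \right)} = 28 x + 2 \cdot 1 \left(14 + \left(x + 6 \cdot 5\right)\right) w = 28 x + 2 \cdot 1 \left(14 + \left(x + 30\right)\right) w = 28 x + 2 \cdot 1 \left(14 + \left(30 + x\right)\right) w = 28 x + 2 \cdot 1 \left(44 + x\right) w = 28 x + \left(88 + 2 x\right) w = 28 x + w \left(88 + 2 x\right)$)
$b = 36608$ ($b = 3 - -36605 = 3 + 36605 = 36608$)
$b - f{\left(-191,-9 \right)} = 36608 - \left(28 \left(-191\right) + 2 \left(-9\right) \left(44 - 191\right)\right) = 36608 - \left(-5348 + 2 \left(-9\right) \left(-147\right)\right) = 36608 - \left(-5348 + 2646\right) = 36608 - -2702 = 36608 + 2702 = 39310$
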